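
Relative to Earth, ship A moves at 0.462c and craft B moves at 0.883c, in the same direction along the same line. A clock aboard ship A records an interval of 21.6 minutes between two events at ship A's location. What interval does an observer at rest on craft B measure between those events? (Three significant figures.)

Speed of ship A in craft B's frame: u = (v_A − v_B)/(1 − v_A v_B/c²) = (0.462 − 0.883)/(1 − 0.462×0.883) = −0.421/0.592054 = −0.71108; |u| = 0.71108c.
At |u| = 0.71108c, γ = (1 − 0.505635)^(−1/2) = 1.4223.
The clock on ship A records proper time, so craft B measures Δt = γΔτ = 1.4223 × 21.6 = 30.7 minutes.

30.7 minutes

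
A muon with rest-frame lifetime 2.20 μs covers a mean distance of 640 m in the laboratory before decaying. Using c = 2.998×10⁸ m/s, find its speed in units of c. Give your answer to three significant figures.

Let x = d/(cτ) = 640.0 m / (2.998×10⁸ m/s × 2.200×10^-6 s) = 0.97034. Since d = βγcτ, x = βγ = β/√(1−β²).
Solving: β² = x²/(1+x²) = 0.94156/1.94156 = 0.48495, so β = 0.696.

0.696c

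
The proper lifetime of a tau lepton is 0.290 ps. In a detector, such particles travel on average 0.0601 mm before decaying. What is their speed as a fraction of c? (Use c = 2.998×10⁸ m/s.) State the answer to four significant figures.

0.5686c

d = βγcτ ⇒ βγ = d/(cτ) = 6.010×10^-5 m / (8.6942×10^-5 m) = 0.69127.
β = (βγ)/√(1+(βγ)²) = 0.69127/√1.477854 = 0.5686.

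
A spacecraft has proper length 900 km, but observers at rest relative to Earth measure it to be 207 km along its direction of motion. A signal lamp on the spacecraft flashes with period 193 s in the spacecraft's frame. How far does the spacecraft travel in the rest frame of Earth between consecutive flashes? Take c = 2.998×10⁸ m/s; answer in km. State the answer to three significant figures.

From L = L₀/γ: γ = 900/207 = 4.34783.
β = √(1 − 1/γ²) = 0.97319. Lab-frame period = γτ = 4.34783×193 s = 839.13 s. Distance = βc × γτ = 0.97319 × 2.998×10⁸ m/s × 839.13 s = 2.4483×10^11 m = 2.45×10^8 km.

2.45×10^8 km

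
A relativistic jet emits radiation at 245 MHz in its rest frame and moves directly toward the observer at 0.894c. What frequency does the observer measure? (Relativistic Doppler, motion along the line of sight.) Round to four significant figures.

Relativistic Doppler (source moving toward): f_obs = f_src · √((1+β)/(1−β)).
With β = 0.894: factor = √(1.894/0.106) = 4.227.
f_obs = 245 × 4.227 = 1036 MHz.

1036 MHz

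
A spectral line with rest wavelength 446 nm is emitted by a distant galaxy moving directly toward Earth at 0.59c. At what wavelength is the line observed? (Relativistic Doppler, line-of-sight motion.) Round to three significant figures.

Relativistic Doppler for wavelength: λ_obs = λ_src · √((1−β)/(1+β)).
With β = 0.59: factor = √(0.41/1.59) = 0.5078.
λ_obs = 446 × 0.5078 = 226 nm.

226 nm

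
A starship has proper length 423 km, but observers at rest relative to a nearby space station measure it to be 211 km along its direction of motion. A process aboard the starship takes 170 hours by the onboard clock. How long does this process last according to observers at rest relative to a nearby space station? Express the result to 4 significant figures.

340.8 hours

γ = L₀/L = 423/211 = 2.00474.
Δt = γΔτ = 2.00474 × 170 = 340.8 hours.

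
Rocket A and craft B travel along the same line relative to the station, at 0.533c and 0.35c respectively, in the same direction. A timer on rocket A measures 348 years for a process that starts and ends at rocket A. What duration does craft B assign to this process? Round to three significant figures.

Speed of rocket A in craft B's frame: u = (v_A − v_B)/(1 − v_A v_B/c²) = (0.533 − 0.35)/(1 − 0.533×0.35) = 0.183/0.81345 = 0.22497; |u| = 0.22497c.
γ for this relative speed: γ = 1/√(1 − 0.0506115) = 1.0263.
The clock on rocket A records proper time, so craft B measures Δt = γΔτ = 1.0263 × 348 = 357 years.

357 years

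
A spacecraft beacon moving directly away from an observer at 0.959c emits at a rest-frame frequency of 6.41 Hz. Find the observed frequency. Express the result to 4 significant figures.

Relativistic Doppler (source moving away): f_obs = f_src · √((1−β)/(1+β)).
With β = 0.959: factor = √(0.041/1.959) = 0.14467.
f_obs = 6.41 × 0.14467 = 0.9273 Hz.

0.9273 Hz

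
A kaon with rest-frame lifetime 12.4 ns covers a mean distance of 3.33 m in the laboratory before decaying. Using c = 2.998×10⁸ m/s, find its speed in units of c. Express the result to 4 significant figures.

Lab distance = (lab lifetime)·v = γτ·βc, so βγ = d/(cτ) = 3.330/(2.998×10⁸ × 1.240×10^-8) = 0.89576.
With βγ = 0.89576: γ² = 1 + (βγ)² = 1.802386, and β = (βγ)/γ = 0.89576/1.34253 = 0.6672.

0.6672c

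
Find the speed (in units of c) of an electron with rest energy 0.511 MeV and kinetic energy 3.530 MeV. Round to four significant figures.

0.9920c

K = (γ−1)mc², so γ = 1 + 3.530/0.511 = 7.908.
Then v/c = √(1 − γ⁻²) = √(1 − 0.0159907) = √0.9840093 = 0.9920.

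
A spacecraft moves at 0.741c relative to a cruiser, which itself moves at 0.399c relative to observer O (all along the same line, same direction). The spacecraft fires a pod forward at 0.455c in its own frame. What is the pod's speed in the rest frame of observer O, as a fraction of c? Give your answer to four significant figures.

0.9532c

First combine the pod and spacecraft (S''→S'): u₁ = (0.455 + 0.741)/(1 + 0.455×0.741) = 1.196/1.337155 = 0.89444.
Then combine with the cruiser (S'→S): u = (0.89444 + 0.399)/(1 + 0.89444×0.399) = 1.29344/1.35688156 = 0.95324.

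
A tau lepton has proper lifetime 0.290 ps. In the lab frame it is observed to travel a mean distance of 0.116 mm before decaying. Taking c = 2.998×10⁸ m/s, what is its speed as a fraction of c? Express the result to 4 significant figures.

Lab distance = (lab lifetime)·v = γτ·βc, so βγ = d/(cτ) = 1.160×10^-4/(2.998×10⁸ × 2.900×10^-13) = 1.3342.
With βγ = 1.3342: γ² = 1 + (βγ)² = 2.78009, and β = (βγ)/γ = 1.3342/1.66736 = 0.8002.

0.8002c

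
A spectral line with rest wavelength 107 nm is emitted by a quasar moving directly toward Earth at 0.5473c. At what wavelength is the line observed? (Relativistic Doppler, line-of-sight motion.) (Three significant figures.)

Relativistic Doppler for wavelength: λ_obs = λ_src · √((1−β)/(1+β)).
With β = 0.5473: factor = √(0.4527/1.5473) = 0.5409.
λ_obs = 107 × 0.5409 = 57.9 nm.

57.9 nm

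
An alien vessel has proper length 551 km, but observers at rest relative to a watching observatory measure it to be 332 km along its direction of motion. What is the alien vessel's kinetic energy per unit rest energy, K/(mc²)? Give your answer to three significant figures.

γ = L₀/L = 551/332 = 1.65964.
Since K = (γ−1)mc², K/(mc²) = 1.65964 − 1 = 0.660.

0.660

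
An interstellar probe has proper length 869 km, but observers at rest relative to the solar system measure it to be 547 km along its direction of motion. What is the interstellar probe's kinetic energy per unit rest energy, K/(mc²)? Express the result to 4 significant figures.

0.5887

From L = L₀/γ: γ = 869/547 = 1.58867.
Since K = (γ−1)mc², K/(mc²) = 1.58867 − 1 = 0.5887.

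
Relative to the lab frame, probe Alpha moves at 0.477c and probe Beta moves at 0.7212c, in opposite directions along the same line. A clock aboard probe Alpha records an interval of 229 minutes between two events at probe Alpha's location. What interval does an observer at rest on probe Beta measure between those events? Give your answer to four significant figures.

Transform probe Alpha's velocity into probe Beta's frame: (0.477 + 0.7212)/(1 + 0.477·0.7212) = 1.1982/1.3440124, so the relative speed is 0.89151c.
At |u| = 0.89151c, γ = (1 − 0.79479)^(−1/2) = 2.2075.
The clock on probe Alpha records proper time, so probe Beta measures Δt = γΔτ = 2.2075 × 229 = 505.5 minutes.

505.5 minutes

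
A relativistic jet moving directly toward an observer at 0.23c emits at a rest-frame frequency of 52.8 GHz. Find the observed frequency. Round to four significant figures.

Relativistic Doppler (source moving toward): f_obs = f_src · √((1+β)/(1−β)).
With β = 0.23: factor = √(1.23/0.77) = 1.2639.
f_obs = 52.8 × 1.2639 = 66.73 GHz.

66.73 GHz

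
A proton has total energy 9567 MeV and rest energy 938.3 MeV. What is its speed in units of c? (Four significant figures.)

Total energy E = γmc² gives γ = 9567/938.3 = 10.196.
Hence β = √(1 − 1/γ²) = √(1 − 0.00961923) = √0.99038077 = 0.9952.

0.9952c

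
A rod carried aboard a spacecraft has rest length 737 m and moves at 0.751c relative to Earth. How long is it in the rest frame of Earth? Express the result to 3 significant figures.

487 m

With β = 0.751, γ = 1/√(1 − 0.751²) = 1/√0.435999 = 1.5145.
Along the direction of motion the measured length is L₀/γ = 737/1.5145 = 487 m.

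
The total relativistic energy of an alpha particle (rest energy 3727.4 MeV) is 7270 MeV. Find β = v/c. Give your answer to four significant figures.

0.8586

γ = E/(mc²) = 7270/3727.4 = 1.9504.
β = √(1 − 1/γ²) = √(1 − 0.262877) = √0.737123 = 0.8586.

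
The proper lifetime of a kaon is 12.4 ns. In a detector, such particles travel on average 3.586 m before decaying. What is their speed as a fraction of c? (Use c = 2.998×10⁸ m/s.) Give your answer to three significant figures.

0.694c

Lab distance = (lab lifetime)·v = γτ·βc, so βγ = d/(cτ) = 3.586/(2.998×10⁸ × 1.240×10^-8) = 0.96462.
With βγ = 0.96462: γ² = 1 + (βγ)² = 1.930492, and β = (βγ)/γ = 0.96462/1.38942 = 0.694.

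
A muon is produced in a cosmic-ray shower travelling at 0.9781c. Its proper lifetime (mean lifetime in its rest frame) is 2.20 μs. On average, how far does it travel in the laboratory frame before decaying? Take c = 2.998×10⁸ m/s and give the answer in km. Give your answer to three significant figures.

3.10 km

β² = 0.95667961, so γ = 1/√0.04332039 = 4.8046.
Lab-frame lifetime: Δt = γτ = 4.8046 × 2.20 μs = 10.57 μs.
Distance: d = vΔt = 0.9781 × 2.998×10⁸ m/s × 1.0570×10^-5 s = 3100 m = 3.10 km.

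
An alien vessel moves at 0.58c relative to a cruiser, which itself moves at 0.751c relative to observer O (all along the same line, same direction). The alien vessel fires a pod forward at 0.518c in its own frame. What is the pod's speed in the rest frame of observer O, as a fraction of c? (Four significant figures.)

0.9763c

Compose velocities in two stages. Stage 1 (into S'): u₁ = (0.518+0.58)/(1+0.518×0.58) = 0.84433.
Stage 2 (into S): u = (0.84433+0.751)/(1+0.84433×0.751) = 0.97628, so the speed is 0.9763c.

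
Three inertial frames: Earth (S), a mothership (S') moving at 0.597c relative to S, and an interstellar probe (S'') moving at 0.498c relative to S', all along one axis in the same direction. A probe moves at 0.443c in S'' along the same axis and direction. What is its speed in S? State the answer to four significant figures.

First combine the probe and interstellar probe (S''→S'): u₁ = (0.443 + 0.498)/(1 + 0.443×0.498) = 0.941/1.220614 = 0.77092.
Then combine with the mothership (S'→S): u = (0.77092 + 0.597)/(1 + 0.77092×0.597) = 1.36792/1.46023924 = 0.93678.

0.9368c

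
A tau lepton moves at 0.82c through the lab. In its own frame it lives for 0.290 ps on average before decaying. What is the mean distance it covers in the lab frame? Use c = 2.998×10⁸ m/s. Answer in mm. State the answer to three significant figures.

0.125 mm

β² = 0.6724, so γ = 1/√0.3276 = 1.7471.
Lab-frame lifetime: Δt = γτ = 1.7471 × 0.290 ps = 0.50666 ps.
Distance: d = vΔt = 0.82 × 2.998×10⁸ m/s × 5.0666×10^-13 s = 1.25×10^-4 m = 0.125 mm.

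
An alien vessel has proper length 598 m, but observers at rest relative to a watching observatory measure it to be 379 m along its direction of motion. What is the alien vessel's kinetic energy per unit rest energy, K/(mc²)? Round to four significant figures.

0.5778

From L = L₀/γ: γ = 598/379 = 1.57784.
K/(mc²) = γ − 1 = 1.57784 − 1 = 0.5778.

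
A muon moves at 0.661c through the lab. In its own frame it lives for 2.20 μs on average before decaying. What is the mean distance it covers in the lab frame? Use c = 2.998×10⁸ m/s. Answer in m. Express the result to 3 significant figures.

β² = 0.436921, so γ = 1/√0.563079 = 1.3326.
Lab-frame lifetime: Δt = γτ = 1.3326 × 2.20 μs = 2.9317 μs.
Distance: d = vΔt = 0.661 × 2.998×10⁸ m/s × 2.9317×10^-6 s = 581 m.

581 m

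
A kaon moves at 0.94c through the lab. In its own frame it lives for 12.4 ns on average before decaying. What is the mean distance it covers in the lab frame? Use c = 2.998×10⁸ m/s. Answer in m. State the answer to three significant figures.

10.2 m

With β = 0.94, γ = 1/√(1 − 0.94²) = 1/√0.1164 = 2.9311.
Lab-frame lifetime: Δt = γτ = 2.9311 × 12.4 ns = 36.346 ns.
Distance: d = vΔt = 0.94 × 2.998×10⁸ m/s × 3.6346×10^-8 s = 10.2 m.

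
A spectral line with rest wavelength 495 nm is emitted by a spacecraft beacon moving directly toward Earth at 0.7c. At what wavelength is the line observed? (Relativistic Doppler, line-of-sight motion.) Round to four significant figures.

207.9 nm

Relativistic Doppler for wavelength: λ_obs = λ_src · √((1−β)/(1+β)).
With β = 0.7: factor = √(0.3/1.7) = 0.42008.
λ_obs = 495 × 0.42008 = 207.9 nm.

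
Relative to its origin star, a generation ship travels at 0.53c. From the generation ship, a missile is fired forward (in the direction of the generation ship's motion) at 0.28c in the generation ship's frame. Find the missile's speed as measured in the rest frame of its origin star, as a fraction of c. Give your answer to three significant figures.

0.705c

In units of c, u = (u' + v)/(1 + u'v) with u' = 0.28 and v = 0.53.
Numerator: 0.28 + 0.53 = 0.81. Denominator: 1 + (0.28)(0.53) = 1.1484.
u = 0.81/1.1484 = 0.70533, so the speed is 0.705c.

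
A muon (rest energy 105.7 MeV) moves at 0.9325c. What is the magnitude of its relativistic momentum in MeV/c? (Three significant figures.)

With β = 0.9325, γ = 1/√(1 − 0.9325²) = 1/√0.13044375 = 2.7688.
Momentum: p = γβ·mc = 2.7688 × 0.9325 × 105.7 MeV/c = 273 MeV/c.

273 MeV/c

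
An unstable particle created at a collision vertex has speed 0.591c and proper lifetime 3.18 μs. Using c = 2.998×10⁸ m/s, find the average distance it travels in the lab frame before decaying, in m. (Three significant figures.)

698 m

β² = 0.349281, so γ = 1/√0.650719 = 1.2397.
Lab-frame lifetime: Δt = γτ = 1.2397 × 3.18 μs = 3.9422 μs.
Distance: d = vΔt = 0.591 × 2.998×10⁸ m/s × 3.9422×10^-6 s = 698 m.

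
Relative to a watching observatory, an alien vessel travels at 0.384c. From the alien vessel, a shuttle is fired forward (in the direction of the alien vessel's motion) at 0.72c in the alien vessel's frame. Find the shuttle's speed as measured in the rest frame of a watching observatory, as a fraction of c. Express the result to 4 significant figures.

0.8649c

In units of c, u = (u' + v)/(1 + u'v) with u' = 0.72 and v = 0.384.
Numerator: 0.72 + 0.384 = 1.104. Denominator: 1 + (0.72)(0.384) = 1.27648.
u = 1.104/1.27648 = 0.86488, so the speed is 0.8649c.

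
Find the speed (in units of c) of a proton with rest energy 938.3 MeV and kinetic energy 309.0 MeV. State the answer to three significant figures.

K = (γ−1)mc², so γ = 1 + 309.0/938.3 = 1.3293.
Then v/c = √(1 − γ⁻²) = √(1 − 0.565919) = √0.434081 = 0.659.

0.659c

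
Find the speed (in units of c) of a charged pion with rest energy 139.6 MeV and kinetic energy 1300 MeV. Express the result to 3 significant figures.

K = (γ−1)mc², so γ = 1 + 1300/139.6 = 10.312.
Then v/c = √(1 − γ⁻²) = √(1 − 0.00940403) = √0.99059597 = 0.995.

0.995c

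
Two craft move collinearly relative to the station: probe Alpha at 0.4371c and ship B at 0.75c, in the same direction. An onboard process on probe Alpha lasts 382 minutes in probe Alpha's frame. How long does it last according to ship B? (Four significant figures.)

Speed of probe Alpha in ship B's frame: u = (v_A − v_B)/(1 − v_A v_B/c²) = (0.4371 − 0.75)/(1 − 0.4371×0.75) = −0.3129/0.672175 = −0.4655; |u| = 0.4655c.
γ for this relative speed: γ = 1/√(1 − 0.21669) = 1.1299.
The clock on probe Alpha records proper time, so ship B measures Δt = γΔτ = 1.1299 × 382 = 431.6 minutes.

431.6 minutes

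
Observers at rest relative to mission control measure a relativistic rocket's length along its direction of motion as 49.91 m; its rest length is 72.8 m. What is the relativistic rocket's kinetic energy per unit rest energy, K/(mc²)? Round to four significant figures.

Length contraction gives γ = L₀/L = 72.8/49.91 = 1.45863.
Since K = (γ−1)mc², K/(mc²) = 1.45863 − 1 = 0.4586.

0.4586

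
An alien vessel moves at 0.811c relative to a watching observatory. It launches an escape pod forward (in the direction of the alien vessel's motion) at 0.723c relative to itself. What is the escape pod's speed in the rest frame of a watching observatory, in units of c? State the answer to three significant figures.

0.967c

Relativistic velocity addition: u = (u' + v)/(1 + u'v/c²), with u' = 0.723c and v = 0.811c.
Numerator: 0.723 + 0.811 = 1.534. Denominator: 1 + (0.723)(0.811) = 1.586353.
u = 1.534/1.586353 = 0.967, so the speed is 0.967c.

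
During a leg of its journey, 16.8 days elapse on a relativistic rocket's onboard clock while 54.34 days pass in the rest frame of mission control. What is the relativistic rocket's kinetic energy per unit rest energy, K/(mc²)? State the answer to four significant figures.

2.235

From Δt = γΔτ: γ = 54.34/16.8 = 3.23452.
Since K = (γ−1)mc², K/(mc²) = 3.23452 − 1 = 2.235.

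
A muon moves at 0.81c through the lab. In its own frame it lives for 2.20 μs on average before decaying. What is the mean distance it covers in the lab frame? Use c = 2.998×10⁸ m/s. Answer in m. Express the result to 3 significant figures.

With β = 0.81, γ = 1/√(1 − 0.81²) = 1/√0.3439 = 1.7052.
Lab-frame lifetime: Δt = γτ = 1.7052 × 2.20 μs = 3.7514 μs.
Distance: d = vΔt = 0.81 × 2.998×10⁸ m/s × 3.7514×10^-6 s = 911 m.

911 m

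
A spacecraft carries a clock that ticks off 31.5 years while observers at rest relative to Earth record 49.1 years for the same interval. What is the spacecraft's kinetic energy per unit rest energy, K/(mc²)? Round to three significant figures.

The time-dilation ratio gives γ = 49.1/31.5 = 1.55873.
Since K = (γ−1)mc², K/(mc²) = 1.55873 − 1 = 0.559.

0.559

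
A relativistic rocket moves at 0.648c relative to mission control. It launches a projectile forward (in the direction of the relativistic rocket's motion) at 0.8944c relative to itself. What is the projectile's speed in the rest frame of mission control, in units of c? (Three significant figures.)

Relativistic velocity addition: u = (u' + v)/(1 + u'v/c²), with u' = 0.8944c and v = 0.648c.
Numerator: 0.8944 + 0.648 = 1.5424. Denominator: 1 + (0.8944)(0.648) = 1.5795712.
u = 1.5424/1.5795712 = 0.97647, so the speed is 0.976c.

0.976c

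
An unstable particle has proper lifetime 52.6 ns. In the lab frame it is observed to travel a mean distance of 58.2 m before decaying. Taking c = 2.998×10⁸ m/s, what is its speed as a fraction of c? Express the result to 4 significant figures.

0.9652c

Lab distance = (lab lifetime)·v = γτ·βc, so βγ = d/(cτ) = 58.20/(2.998×10⁸ × 5.260×10^-8) = 3.6907.
With βγ = 3.6907: γ² = 1 + (βγ)² = 14.6213, and β = (βγ)/γ = 3.6907/3.82378 = 0.9652.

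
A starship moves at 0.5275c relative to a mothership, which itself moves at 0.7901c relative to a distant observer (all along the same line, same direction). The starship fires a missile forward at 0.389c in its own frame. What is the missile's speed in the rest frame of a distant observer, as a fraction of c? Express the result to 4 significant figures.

Apply u = (u'+v)/(1+u'v) twice. Missile in the mothership frame: (0.389+0.5275)/(1+0.389·0.5275) = 0.9165/1.2051975 = 0.76046c.
That velocity, transformed to the rest frame of a distant observer: (0.76046+0.7901)/(1+0.76046·0.7901) = 1.55056/1.600839446 = 0.96859c.

0.9686c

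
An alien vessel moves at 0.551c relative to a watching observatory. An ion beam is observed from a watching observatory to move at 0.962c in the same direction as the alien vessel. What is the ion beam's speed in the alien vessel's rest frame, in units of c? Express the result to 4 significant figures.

0.8746c

Transform to the alien vessel's frame: u' = (u − v)/(1 − uv/c²).
u' = (0.962 − 0.551)/(1 − 0.962×0.551) = 0.411/0.469938 = 0.87458.
Speed in the alien vessel's frame: 0.8746c (in the same direction).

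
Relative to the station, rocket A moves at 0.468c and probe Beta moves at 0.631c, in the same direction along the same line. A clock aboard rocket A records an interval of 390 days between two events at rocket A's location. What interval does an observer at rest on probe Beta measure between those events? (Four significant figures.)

400.9 days

Speed of rocket A in probe Beta's frame: u = (v_A − v_B)/(1 − v_A v_B/c²) = (0.468 − 0.631)/(1 − 0.468×0.631) = −0.163/0.704692 = −0.23131; |u| = 0.23131c.
At |u| = 0.23131c, γ = (1 − 0.0535043)^(−1/2) = 1.0279.
Rocket A's interval is proper; time dilation gives Δt_B = γΔτ = 1.0279 × 390 days = 400.9 days.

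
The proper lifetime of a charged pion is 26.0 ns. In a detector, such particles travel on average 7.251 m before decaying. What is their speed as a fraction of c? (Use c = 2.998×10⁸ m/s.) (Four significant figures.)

Let x = d/(cτ) = 7.251 m / (2.998×10⁸ m/s × 2.600×10^-8 s) = 0.93024. Since d = βγcτ, x = βγ = β/√(1−β²).
Solving: β² = x²/(1+x²) = 0.865346/1.865346 = 0.463906, so β = 0.6811.

0.6811c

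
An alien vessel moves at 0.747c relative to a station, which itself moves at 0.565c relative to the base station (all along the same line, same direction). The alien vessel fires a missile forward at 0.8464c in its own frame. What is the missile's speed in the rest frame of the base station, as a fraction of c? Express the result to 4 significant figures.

Apply u = (u'+v)/(1+u'v) twice. Missile in the station frame: (0.8464+0.747)/(1+0.8464·0.747) = 1.5934/1.6322608 = 0.97619c.
That velocity, transformed to the rest frame of the base station: (0.97619+0.565)/(1+0.97619·0.565) = 1.54119/1.55154735 = 0.99332c.

0.9933c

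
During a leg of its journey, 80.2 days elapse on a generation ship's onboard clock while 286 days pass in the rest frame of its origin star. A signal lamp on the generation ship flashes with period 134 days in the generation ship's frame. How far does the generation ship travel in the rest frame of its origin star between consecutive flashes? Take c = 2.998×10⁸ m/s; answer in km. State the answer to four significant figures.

The time-dilation ratio gives γ = 286/80.2 = 3.56608.
β = √(1 − 1/γ²) = 0.95988. Lab-frame period = γτ = 3.56608×134 days = 477.85 days. Distance = βc × γτ = 0.95988 × 2.998×10⁸ m/s × 41286240 s = 1.1881×10^16 m = 1.188×10^13 km.

1.188×10^13 km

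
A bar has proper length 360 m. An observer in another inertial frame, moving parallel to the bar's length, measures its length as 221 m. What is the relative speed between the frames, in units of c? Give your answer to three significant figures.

0.789c

Length contraction gives γ = L₀/L = 360/221 = 1.629.
β = √(1 − 1/γ²) = √0.623159 = 0.789.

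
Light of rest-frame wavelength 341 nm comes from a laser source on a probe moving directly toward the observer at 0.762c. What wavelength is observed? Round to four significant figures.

Relativistic Doppler for wavelength: λ_obs = λ_src · √((1−β)/(1+β)).
With β = 0.762: factor = √(0.238/1.762) = 0.36752.
λ_obs = 341 × 0.36752 = 125.3 nm.

125.3 nm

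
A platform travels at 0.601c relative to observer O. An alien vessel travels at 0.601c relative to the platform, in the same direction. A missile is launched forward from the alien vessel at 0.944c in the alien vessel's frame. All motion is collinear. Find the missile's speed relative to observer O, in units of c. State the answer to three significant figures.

0.996c

First combine the missile and alien vessel (S''→S'): u₁ = (0.944 + 0.601)/(1 + 0.944×0.601) = 1.545/1.567344 = 0.98574.
Then combine with the platform (S'→S): u = (0.98574 + 0.601)/(1 + 0.98574×0.601) = 1.58674/1.59242974 = 0.99643.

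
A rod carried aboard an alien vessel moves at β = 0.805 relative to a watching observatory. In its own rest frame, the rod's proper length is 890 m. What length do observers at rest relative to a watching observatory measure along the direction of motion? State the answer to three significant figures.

528 m

With β = 0.805, γ = 1/√(1 − 0.805²) = 1/√0.351975 = 1.6856.
Along the direction of motion the measured length is L₀/γ = 890/1.6856 = 528 m.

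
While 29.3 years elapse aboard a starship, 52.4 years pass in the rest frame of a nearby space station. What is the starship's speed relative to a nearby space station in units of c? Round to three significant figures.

γ = Δt/Δτ = 52.4/29.3 = 1.7884.
β = √(1 − 1/γ²) = √(1 − 0.312659) = √0.687341 = 0.829.

0.829c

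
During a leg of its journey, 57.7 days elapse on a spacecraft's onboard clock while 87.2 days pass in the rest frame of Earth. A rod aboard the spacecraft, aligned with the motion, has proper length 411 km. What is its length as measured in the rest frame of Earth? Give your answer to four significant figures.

272.0 km

The time-dilation ratio gives γ = 87.2/57.7 = 1.51127.
L = L₀/γ = 411/1.51127 = 272.0 km.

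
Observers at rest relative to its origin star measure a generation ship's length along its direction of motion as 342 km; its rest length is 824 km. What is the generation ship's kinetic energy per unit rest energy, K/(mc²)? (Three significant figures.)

Length contraction gives γ = L₀/L = 824/342 = 2.40936.
Since K = (γ−1)mc², K/(mc²) = 2.40936 − 1 = 1.41.

1.41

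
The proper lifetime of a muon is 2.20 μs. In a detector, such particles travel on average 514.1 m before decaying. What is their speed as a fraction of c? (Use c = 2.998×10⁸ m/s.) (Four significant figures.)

0.6148c

Lab distance = (lab lifetime)·v = γτ·βc, so βγ = d/(cτ) = 514.1/(2.998×10⁸ × 2.200×10^-6) = 0.77946.
With βγ = 0.77946: γ² = 1 + (βγ)² = 1.607558, and β = (βγ)/γ = 0.77946/1.2679 = 0.6148.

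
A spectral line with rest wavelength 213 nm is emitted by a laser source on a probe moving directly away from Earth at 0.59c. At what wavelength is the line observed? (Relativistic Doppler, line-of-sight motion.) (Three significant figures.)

Relativistic Doppler for wavelength: λ_obs = λ_src · √((1+β)/(1−β)).
With β = 0.59: factor = √(1.59/0.41) = 1.9693.
λ_obs = 213 × 1.9693 = 419 nm.

419 nm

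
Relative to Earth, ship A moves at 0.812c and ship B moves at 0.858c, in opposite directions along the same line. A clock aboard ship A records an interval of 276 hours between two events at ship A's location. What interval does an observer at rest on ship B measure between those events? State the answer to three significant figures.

Speed of ship A in ship B's frame: u = (v_A + v_B)/(1 + v_A v_B/c²) = (0.812 + 0.858)/(1 + 0.812×0.858) = 1.67/1.696696 = 0.98427; |u| = 0.98427c.
At |u| = 0.98427c, γ = (1 − 0.968787)^(−1/2) = 5.6602.
Ship A's interval is proper; time dilation gives Δt_B = γΔτ = 5.6602 × 276 hours = 1560 hours.

1560 hours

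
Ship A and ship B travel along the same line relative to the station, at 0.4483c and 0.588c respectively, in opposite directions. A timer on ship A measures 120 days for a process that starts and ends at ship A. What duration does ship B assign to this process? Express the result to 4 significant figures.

209.7 days

Transform ship A's velocity into ship B's frame: (0.4483 + 0.588)/(1 + 0.4483·0.588) = 1.0363/1.2636004, so the relative speed is 0.82012c.
γ for this relative speed: γ = 1/√(1 − 0.672597) = 1.7477.
The clock on ship A records proper time, so ship B measures Δt = γΔτ = 1.7477 × 120 = 209.7 days.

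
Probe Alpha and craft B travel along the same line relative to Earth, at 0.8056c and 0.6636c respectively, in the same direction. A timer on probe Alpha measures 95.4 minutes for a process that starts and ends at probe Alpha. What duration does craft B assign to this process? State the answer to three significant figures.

100 minutes

Transform probe Alpha's velocity into craft B's frame: (0.8056 − 0.6636)/(1 − 0.8056·0.6636) = 0.142/0.46540384, so the relative speed is 0.30511c.
At |u| = 0.30511c, γ = (1 − 0.0930921)^(−1/2) = 1.0501.
Probe Alpha's interval is proper; time dilation gives Δt_B = γΔτ = 1.0501 × 95.4 minutes = 100 minutes.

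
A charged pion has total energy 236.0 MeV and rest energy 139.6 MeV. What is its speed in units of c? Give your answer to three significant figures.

γ = E/(mc²) = 236.0/139.6 = 1.6905.
β = √(1 − 1/γ²) = √(1 − 0.349921) = √0.650079 = 0.806.

0.806c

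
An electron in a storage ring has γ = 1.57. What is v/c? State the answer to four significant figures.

β = √(1 − 1/γ²) = √(1 − 1/2.4649) = √0.594304 = 0.7709.

0.7709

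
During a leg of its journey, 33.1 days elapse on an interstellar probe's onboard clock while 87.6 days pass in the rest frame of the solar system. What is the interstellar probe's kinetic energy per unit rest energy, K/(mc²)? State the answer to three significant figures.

1.65

The time-dilation ratio gives γ = 87.6/33.1 = 2.64653.
K/(mc²) = γ − 1 = 2.64653 − 1 = 1.65.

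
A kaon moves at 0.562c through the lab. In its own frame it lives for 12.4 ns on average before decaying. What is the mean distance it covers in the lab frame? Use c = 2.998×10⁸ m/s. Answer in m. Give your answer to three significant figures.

γ = 1/√(1 − β²) = 1/√(1 − 0.315844) = 1/√0.684156 = 1/0.827137 = 1.209.
Lab-frame lifetime: Δt = γτ = 1.209 × 12.4 ns = 14.992 ns.
Distance: d = vΔt = 0.562 × 2.998×10⁸ m/s × 1.4992×10^-8 s = 2.53 m.

2.53 m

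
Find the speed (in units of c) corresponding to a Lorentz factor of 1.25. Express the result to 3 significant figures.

0.600c

β = √(1 − 1/γ²) = √(1 − 1/1.5625) = √0.36 = 0.600.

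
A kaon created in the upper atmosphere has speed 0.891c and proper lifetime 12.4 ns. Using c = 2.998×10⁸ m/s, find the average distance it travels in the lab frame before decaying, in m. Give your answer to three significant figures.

With β = 0.891, γ = 1/√(1 − 0.891²) = 1/√0.206119 = 2.2026.
Lab-frame lifetime: Δt = γτ = 2.2026 × 12.4 ns = 27.312 ns.
Distance: d = vΔt = 0.891 × 2.998×10⁸ m/s × 2.7312×10^-8 s = 7.30 m.

7.30 m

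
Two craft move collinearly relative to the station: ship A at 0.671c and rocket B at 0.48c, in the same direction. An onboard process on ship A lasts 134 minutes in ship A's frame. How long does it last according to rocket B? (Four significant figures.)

139.7 minutes

Transform ship A's velocity into rocket B's frame: (0.671 − 0.48)/(1 − 0.671·0.48) = 0.191/0.67792, so the relative speed is 0.28174c.
γ for this relative speed: γ = 1/√(1 − 0.0793774) = 1.0422.
The clock on ship A records proper time, so rocket B measures Δt = γΔτ = 1.0422 × 134 = 139.7 minutes.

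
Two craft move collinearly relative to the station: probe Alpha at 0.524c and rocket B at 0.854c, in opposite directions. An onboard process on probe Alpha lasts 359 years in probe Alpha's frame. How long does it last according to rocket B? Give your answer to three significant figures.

1170 years

Transform probe Alpha's velocity into rocket B's frame: (0.524 + 0.854)/(1 + 0.524·0.854) = 1.378/1.447496, so the relative speed is 0.95199c.
At |u| = 0.95199c, γ = (1 − 0.906285)^(−1/2) = 3.2666.
The clock on probe Alpha records proper time, so rocket B measures Δt = γΔτ = 3.2666 × 359 = 1170 years.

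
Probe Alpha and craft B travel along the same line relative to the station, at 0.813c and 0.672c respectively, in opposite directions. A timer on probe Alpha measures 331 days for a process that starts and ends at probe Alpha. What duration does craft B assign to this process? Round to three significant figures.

Speed of probe Alpha in craft B's frame: u = (v_A + v_B)/(1 + v_A v_B/c²) = (0.813 + 0.672)/(1 + 0.813×0.672) = 1.485/1.546336 = 0.96033; |u| = 0.96033c.
At |u| = 0.96033c, γ = (1 − 0.922234)^(−1/2) = 3.586.
Probe Alpha's interval is proper; time dilation gives Δt_B = γΔτ = 3.586 × 331 days = 1190 days.

1190 days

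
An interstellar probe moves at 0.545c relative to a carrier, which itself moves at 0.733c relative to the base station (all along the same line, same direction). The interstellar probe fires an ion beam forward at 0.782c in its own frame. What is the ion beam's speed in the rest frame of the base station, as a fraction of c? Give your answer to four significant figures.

Compose velocities in two stages. Stage 1 (into S'): u₁ = (0.782+0.545)/(1+0.782×0.545) = 0.93045.
Stage 2 (into S): u = (0.93045+0.733)/(1+0.93045×0.733) = 0.98896, so the speed is 0.9890c.

0.9890c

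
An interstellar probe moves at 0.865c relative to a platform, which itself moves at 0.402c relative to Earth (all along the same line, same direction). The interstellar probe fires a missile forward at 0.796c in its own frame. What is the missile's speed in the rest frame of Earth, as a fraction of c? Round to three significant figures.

0.993c

Compose velocities in two stages. Stage 1 (into S'): u₁ = (0.796+0.865)/(1+0.796×0.865) = 0.98369.
Stage 2 (into S): u = (0.98369+0.402)/(1+0.98369×0.402) = 0.99301, so the speed is 0.993c.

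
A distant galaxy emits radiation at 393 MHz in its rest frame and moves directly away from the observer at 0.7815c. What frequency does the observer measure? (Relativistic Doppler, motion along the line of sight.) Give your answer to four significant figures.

Relativistic Doppler (source moving away): f_obs = f_src · √((1−β)/(1+β)).
With β = 0.7815: factor = √(0.2185/1.7815) = 0.35021.
f_obs = 393 × 0.35021 = 137.6 MHz.

137.6 MHz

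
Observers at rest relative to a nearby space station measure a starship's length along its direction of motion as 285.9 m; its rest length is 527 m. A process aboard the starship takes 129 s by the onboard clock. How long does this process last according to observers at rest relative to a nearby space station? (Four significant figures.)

γ = L₀/L = 527/285.9 = 1.8433.
The same γ dilates the second interval: 1.8433 × 129 s = 237.8 s.

237.8 s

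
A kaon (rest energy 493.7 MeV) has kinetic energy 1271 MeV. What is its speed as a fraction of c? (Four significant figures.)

K = (γ−1)mc², so γ = 1 + 1271/493.7 = 3.5744.
Then v/c = √(1 − γ⁻²) = √(1 − 0.0782697) = √0.9217303 = 0.9601.

0.9601c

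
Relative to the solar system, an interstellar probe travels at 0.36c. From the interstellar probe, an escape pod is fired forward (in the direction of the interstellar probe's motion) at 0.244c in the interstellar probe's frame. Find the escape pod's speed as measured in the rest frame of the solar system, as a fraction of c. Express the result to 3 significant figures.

In units of c, u = (u' + v)/(1 + u'v) with u' = 0.244 and v = 0.36.
Numerator: 0.244 + 0.36 = 0.604. Denominator: 1 + (0.244)(0.36) = 1.08784.
u = 0.604/1.08784 = 0.55523, so the speed is 0.555c.

0.555c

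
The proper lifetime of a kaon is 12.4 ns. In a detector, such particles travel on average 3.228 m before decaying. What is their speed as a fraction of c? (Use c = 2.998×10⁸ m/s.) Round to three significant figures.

0.656c

Lab distance = (lab lifetime)·v = γτ·βc, so βγ = d/(cτ) = 3.228/(2.998×10⁸ × 1.240×10^-8) = 0.86832.
With βγ = 0.86832: γ² = 1 + (βγ)² = 1.75398, and β = (βγ)/γ = 0.86832/1.32438 = 0.656.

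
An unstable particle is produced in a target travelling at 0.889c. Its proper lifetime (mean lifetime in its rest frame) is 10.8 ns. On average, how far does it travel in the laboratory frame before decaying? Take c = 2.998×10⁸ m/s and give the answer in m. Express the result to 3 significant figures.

6.29 m

β² = 0.790321, so γ = 1/√0.209679 = 2.1838.
Lab-frame lifetime: Δt = γτ = 2.1838 × 10.8 ns = 23.585 ns.
Distance: d = vΔt = 0.889 × 2.998×10⁸ m/s × 2.3585×10^-8 s = 6.29 m.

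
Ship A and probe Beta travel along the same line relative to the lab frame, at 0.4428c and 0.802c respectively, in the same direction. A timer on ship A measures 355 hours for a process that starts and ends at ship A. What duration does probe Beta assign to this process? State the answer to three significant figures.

427 hours

Speed of ship A in probe Beta's frame: u = (v_A − v_B)/(1 − v_A v_B/c²) = (0.4428 − 0.802)/(1 − 0.4428×0.802) = −0.3592/0.6448744 = −0.55701; |u| = 0.55701c.
At |u| = 0.55701c, γ = (1 − 0.31026)^(−1/2) = 1.2041.
The clock on ship A records proper time, so probe Beta measures Δt = γΔτ = 1.2041 × 355 = 427 hours.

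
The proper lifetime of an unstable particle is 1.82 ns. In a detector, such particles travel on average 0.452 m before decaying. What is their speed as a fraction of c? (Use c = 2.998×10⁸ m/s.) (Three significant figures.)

0.638c

d = βγcτ ⇒ βγ = d/(cτ) = 0.4520 m / (0.545636 m) = 0.82839.
β = (βγ)/√(1+(βγ)²) = 0.82839/√1.68623 = 0.638.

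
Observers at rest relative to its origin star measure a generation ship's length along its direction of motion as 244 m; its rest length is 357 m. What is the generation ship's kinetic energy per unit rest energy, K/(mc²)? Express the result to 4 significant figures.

Length contraction gives γ = L₀/L = 357/244 = 1.46311.
K/(mc²) = γ − 1 = 1.46311 − 1 = 0.4631.

0.4631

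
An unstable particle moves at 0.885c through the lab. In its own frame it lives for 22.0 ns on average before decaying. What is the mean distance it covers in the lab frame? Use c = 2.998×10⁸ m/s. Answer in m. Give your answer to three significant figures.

12.5 m

β² = 0.783225, so γ = 1/√0.216775 = 2.1478.
Lab-frame lifetime: Δt = γτ = 2.1478 × 22.0 ns = 47.252 ns.
Distance: d = vΔt = 0.885 × 2.998×10⁸ m/s × 4.7252×10^-8 s = 12.5 m.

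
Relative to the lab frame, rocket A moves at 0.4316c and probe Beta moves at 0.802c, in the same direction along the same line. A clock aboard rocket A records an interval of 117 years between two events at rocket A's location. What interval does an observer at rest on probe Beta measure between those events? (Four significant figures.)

142.0 years

Speed of rocket A in probe Beta's frame: u = (v_A − v_B)/(1 − v_A v_B/c²) = (0.4316 − 0.802)/(1 − 0.4316×0.802) = −0.3704/0.6538568 = −0.56648; |u| = 0.56648c.
At |u| = 0.56648c, γ = (1 − 0.3209)^(−1/2) = 1.2135.
The clock on rocket A records proper time, so probe Beta measures Δt = γΔτ = 1.2135 × 117 = 142.0 years.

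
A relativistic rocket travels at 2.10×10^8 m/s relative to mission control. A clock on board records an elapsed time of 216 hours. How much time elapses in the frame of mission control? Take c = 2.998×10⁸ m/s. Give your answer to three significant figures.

β = v/c = (2.10×10^8 m/s)/(2.998×10⁸ m/s) = 0.700467.
With β = 0.700467, γ = 1/√(1 − 0.700467²) = 1/√0.509346 = 1.4012.
The onboard clock measures proper time, so the interval in the rest frame of mission control is dilated: Δt = γ·Δτ = 1.4012 × 216 hours = 303 hours.

303 hours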